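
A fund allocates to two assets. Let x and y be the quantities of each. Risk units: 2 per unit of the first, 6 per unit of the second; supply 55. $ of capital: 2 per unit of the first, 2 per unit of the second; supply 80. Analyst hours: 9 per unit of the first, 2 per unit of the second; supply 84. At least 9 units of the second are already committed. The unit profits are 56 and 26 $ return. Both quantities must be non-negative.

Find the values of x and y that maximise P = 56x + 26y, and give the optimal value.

x = 1/2, y = 9, maximum P = 262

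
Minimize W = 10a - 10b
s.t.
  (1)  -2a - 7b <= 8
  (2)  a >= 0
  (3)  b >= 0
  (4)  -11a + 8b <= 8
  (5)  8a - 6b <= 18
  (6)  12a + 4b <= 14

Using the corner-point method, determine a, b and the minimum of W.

a = 4/7, b = 25/14, minimum W = -85/7

The optimum lies where -11a + 8b = 8 and 12a + 4b = 14.
Solving simultaneously gives a = 4/7, b = 25/14.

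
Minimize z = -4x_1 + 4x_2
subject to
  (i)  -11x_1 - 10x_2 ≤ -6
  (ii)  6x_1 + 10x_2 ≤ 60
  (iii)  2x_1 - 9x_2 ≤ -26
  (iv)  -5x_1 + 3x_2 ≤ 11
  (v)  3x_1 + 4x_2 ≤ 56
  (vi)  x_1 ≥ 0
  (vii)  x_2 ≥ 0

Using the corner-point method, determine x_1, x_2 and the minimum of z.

x_1 = 140/37, x_2 = 138/37, minimum z = -8/37

The binding constraints are 6x_1 + 10x_2 = 60 and 2x_1 - 9x_2 = -26.
Solving simultaneously gives x_1 = 140/37, x_2 = 138/37.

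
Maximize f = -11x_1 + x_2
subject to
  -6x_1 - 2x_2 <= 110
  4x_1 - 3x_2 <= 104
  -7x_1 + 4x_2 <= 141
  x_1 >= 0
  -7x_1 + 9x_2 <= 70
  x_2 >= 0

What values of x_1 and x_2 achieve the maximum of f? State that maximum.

Corner points and f = -11x_1 + x_2:
  (382/5, 336/5) → f = -3866/5
  (26, 0) → f = -286
  (0, 70/9) → f = 70/9
  (0, 0) → f = 0

x_1 = 0, x_2 = 70/9, maximum f = 70/9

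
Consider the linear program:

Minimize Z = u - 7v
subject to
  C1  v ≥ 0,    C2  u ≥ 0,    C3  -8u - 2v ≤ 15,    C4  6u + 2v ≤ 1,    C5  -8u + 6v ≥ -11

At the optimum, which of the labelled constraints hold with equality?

Corner points and Z = u - 7v:
  (0, 0) → Z = 0
  (1/6, 0) → Z = 1/6
  (0, 1/2) → Z = -7/2

The minimum is at (0, 1/2). Substituting into each constraint, equality holds for C2 and C4; the remaining constraints have slack.

C2 and C4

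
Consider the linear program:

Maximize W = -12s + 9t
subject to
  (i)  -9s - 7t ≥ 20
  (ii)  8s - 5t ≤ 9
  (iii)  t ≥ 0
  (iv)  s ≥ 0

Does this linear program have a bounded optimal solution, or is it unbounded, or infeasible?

infeasible

The boundaries -9s - 7t = 20 and t = 0 meet at (-20/9, 0), but that point violates s ≥ 0. Every candidate vertex is excluded by some other constraint, so the feasible region is empty.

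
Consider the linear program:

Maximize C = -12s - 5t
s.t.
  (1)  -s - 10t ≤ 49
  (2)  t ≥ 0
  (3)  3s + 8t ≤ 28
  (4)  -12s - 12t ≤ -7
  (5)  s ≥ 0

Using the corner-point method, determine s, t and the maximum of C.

Extreme points and C = -12s - 5t:
  (28/3, 0) → C = -112
  (7/12, 0) → C = -7
  (0, 7/2) → C = -35/2
  (0, 7/12) → C = -35/12

The binding constraints are -12s - 12t = -7 and s = 0.
Solving simultaneously gives s = 0, t = 7/12.

s = 0, t = 7/12, maximum C = -35/12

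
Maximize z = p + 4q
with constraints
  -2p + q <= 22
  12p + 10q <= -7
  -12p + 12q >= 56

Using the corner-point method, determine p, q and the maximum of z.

p = -227/32, q = 125/16, maximum z = 773/32

The optimum lies where -2p + q = 22 and 12p + 10q = -7.
Solving simultaneously gives p = -227/32, q = 125/16.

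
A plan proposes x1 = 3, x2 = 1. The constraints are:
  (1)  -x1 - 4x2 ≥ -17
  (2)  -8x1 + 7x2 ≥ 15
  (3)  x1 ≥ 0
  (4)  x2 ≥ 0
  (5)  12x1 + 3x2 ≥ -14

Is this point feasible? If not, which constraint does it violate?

Constraint (2): -8x1 + 7x2 = -17, which is not ≥ 15. All other constraints are satisfied.

not feasible — violates (2)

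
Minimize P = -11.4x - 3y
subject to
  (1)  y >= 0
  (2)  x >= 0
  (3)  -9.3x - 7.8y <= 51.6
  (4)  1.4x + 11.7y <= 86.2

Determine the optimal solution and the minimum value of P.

x = 431/7, y = 0, minimum P = -24567/35

Extreme points and P = -11.4x - 3y:
  (0, 0) → P = 0
  (431/7, 0) → P = -24567/35
  (0, 862/117) → P = -862/39

The optimum lies where y = 0 and 1.4x + 11.7y = 86.2.
Solving simultaneously gives x = 431/7, y = 0.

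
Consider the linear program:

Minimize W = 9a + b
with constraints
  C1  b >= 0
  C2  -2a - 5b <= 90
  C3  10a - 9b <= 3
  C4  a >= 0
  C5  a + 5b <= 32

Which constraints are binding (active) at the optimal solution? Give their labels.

C1 and C4

Vertices and W = 9a + b:
  (3/10, 0) → W = 27/10
  (0, 0) → W = 0
  (303/59, 317/59) → W = 3044/59
  (0, 32/5) → W = 32/5

The minimum is at (0, 0). Substituting into each constraint, equality holds for C1 and C4; the remaining constraints have slack.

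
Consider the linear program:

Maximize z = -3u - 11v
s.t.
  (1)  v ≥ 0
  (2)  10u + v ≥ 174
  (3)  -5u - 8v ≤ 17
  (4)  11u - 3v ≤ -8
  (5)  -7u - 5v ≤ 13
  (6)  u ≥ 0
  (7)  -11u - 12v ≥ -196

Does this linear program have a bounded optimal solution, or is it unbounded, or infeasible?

The boundaries v = 0 and 10u + v = 174 meet at (87/5, 0), but that point violates 11u - 3v ≤ -8. Every candidate vertex is excluded by some other constraint, so the feasible region is empty.

infeasible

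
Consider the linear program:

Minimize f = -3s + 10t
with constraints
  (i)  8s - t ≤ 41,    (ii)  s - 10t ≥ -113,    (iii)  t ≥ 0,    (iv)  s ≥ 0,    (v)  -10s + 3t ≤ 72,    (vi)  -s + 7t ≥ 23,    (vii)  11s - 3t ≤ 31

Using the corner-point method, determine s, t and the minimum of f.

s = 143/37, t = 142/37, minimum f = 991/37

Extreme points and f = -3s + 10t:
  (0, 113/10) → f = 113
  (649/107, 1274/107) → f = 10793/107
  (0, 23/7) → f = 230/7
  (143/37, 142/37) → f = 991/37

The binding constraints are -s + 7t = 23 and 11s - 3t = 31.
Solving simultaneously gives s = 143/37, t = 142/37.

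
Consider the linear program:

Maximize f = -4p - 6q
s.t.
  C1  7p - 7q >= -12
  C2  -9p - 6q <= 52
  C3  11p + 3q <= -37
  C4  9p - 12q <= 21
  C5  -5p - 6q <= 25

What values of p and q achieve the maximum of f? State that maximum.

Vertices and f = -4p - 6q:
  (-295/98, -127/98) → f = 971/49
  (-247/77, -115/77) → f = 1678/77
  (-49/17, -30/17) → f = 376/17

p = -49/17, q = -30/17, maximum f = 376/17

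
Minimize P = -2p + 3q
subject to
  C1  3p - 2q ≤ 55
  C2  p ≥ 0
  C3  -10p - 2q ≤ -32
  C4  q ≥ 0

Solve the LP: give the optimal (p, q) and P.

p = 55/3, q = 0, minimum P = -110/3

Extreme points and P = -2p + 3q:
  (55/3, 0) → P = -110/3
  (0, 16) → P = 48
  (16/5, 0) → P = -32/5
The feasible region is unbounded (it extends along (0, 1), (2, 3)), but P strictly increases along every unbounded feasible direction, so there is no improving ray and the minimum is attained at a vertex.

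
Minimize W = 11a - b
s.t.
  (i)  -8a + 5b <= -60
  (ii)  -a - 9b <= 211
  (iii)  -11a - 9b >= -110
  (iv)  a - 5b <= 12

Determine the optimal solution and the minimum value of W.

a = 48/7, b = -36/35, minimum W = 2676/35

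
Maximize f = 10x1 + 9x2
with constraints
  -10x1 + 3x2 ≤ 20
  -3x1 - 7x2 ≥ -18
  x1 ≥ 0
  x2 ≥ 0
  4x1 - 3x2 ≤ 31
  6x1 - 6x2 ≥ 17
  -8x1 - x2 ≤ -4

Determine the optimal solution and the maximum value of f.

Vertices and f = 10x1 + 9x2:
  (6, 0) → f = 60
  (227/60, 19/20) → f = 2783/60
  (17/6, 0) → f = 85/3

The binding constraints are -3x1 - 7x2 = -18 and x2 = 0.
Solving simultaneously gives x1 = 6, x2 = 0.

x1 = 6, x2 = 0, maximum f = 60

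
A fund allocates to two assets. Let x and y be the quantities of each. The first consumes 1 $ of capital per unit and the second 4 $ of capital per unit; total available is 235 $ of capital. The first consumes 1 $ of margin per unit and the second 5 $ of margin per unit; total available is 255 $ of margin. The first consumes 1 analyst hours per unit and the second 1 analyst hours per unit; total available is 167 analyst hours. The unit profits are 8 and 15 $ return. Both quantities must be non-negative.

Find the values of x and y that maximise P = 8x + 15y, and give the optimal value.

x = 145, y = 22, maximum P = 1490

Corner points and P = 8x + 15y:
  (0, 0) → P = 0
  (0, 51) → P = 765
  (167, 0) → P = 1336
  (145, 22) → P = 1490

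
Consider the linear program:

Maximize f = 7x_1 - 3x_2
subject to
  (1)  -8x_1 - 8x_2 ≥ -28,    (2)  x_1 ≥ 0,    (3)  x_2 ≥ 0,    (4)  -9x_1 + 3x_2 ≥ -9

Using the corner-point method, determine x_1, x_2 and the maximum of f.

Corner points and f = 7x_1 - 3x_2:
  (0, 7/2) → f = -21/2
  (13/8, 15/8) → f = 23/4
  (0, 0) → f = 0
  (1, 0) → f = 7

At the optimal vertex, x_2 = 0 and -9x_1 + 3x_2 = -9.
Solving simultaneously gives x_1 = 1, x_2 = 0.

x_1 = 1, x_2 = 0, maximum f = 7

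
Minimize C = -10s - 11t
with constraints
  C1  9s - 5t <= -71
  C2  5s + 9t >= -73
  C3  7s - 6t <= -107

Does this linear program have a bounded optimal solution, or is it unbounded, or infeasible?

From the feasible point (109/19, 466/19), moving in the direction (5, 9) keeps every constraint satisfied while C decreases without bound.

unbounded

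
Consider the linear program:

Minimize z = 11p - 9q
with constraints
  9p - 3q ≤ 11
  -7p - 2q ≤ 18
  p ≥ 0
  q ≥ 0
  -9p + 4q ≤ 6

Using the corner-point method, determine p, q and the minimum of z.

Extreme points and z = 11p - 9q:
  (11/9, 0) → z = 121/9
  (62/9, 17) → z = -695/9
  (0, 0) → z = 0
  (0, 3/2) → z = -27/2

At the optimal vertex, 9p - 3q = 11 and -9p + 4q = 6.
Solving simultaneously gives p = 62/9, q = 17.

p = 62/9, q = 17, minimum z = -695/9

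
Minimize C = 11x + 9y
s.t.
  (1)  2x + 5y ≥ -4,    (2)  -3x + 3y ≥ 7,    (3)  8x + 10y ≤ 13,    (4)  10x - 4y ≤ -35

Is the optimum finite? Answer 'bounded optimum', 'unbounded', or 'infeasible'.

unbounded

From the feasible point (-191/58, 15/29), moving in the direction (-5, 2) keeps every constraint satisfied while C decreases without bound.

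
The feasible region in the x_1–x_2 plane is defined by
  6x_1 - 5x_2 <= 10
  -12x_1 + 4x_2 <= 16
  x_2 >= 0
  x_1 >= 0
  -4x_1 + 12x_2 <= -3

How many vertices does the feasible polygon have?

Pairwise boundary intersections that survive every other constraint:
  (5/3, 0)
  (105/52, 11/26)
  (3/4, 0)

3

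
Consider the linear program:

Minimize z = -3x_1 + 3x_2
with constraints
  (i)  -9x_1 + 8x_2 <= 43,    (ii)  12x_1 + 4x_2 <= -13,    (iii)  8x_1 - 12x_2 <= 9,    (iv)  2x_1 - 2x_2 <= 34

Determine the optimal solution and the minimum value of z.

x_1 = -15/22, x_2 = -53/44, minimum z = -69/44

Corner points and z = -3x_1 + 3x_2:
  (-23/11, 133/44) → z = 675/44
  (-147/11, -425/44) → z = 489/44
  (-15/22, -53/44) → z = -69/44

The optimum lies where 12x_1 + 4x_2 = -13 and 8x_1 - 12x_2 = 9.
Solving simultaneously gives x_1 = -15/22, x_2 = -53/44.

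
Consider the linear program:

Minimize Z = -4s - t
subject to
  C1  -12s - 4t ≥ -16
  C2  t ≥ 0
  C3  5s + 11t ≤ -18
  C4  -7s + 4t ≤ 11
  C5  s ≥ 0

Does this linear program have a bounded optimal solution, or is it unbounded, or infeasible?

The boundaries -12s - 4t = -16 and t = 0 meet at (4/3, 0), but that point violates 5s + 11t ≤ -18. Every candidate vertex is excluded by some other constraint, so the feasible region is empty.

infeasible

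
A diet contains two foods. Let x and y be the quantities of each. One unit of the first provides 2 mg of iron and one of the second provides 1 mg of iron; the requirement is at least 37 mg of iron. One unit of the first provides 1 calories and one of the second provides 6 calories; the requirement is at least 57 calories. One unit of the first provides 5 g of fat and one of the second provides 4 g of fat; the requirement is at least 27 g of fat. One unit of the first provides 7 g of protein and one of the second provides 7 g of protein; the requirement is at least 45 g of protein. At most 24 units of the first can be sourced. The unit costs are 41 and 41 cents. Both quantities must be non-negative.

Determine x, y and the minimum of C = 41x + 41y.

x = 15, y = 7, minimum C = 902

Extreme points and C = 41x + 41y:
  (0, 37) → C = 1517
  (15, 7) → C = 902
  (24, 11/2) → C = 2419/2
The feasible region is unbounded (it extends along (0, 1)), but C strictly increases along every unbounded feasible direction, so there is no improving ray and the minimum is attained at a vertex.

At the optimal vertex, 2x + y = 37 and x + 6y = 57.
Solving simultaneously gives x = 15, y = 7.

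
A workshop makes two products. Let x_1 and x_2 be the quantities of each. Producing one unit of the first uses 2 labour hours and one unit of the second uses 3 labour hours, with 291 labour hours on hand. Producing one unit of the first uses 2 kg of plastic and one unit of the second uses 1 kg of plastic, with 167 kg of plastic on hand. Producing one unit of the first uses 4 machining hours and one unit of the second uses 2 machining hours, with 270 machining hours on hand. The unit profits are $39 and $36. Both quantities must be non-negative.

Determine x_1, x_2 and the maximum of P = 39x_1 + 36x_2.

Vertices and P = 39x_1 + 36x_2:
  (0, 0) → P = 0
  (0, 97) → P = 3492
  (135/2, 0) → P = 5265/2
  (57/2, 78) → P = 7839/2

x_1 = 57/2, x_2 = 78, maximum P = 7839/2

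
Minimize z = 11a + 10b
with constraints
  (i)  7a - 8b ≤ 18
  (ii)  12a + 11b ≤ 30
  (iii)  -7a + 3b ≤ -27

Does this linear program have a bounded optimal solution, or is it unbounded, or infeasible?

The boundaries 7a - 8b = 18 and 12a + 11b = 30 meet at (438/173, -6/173), but that point violates -7a + 3b ≤ -27. Every candidate vertex is excluded by some other constraint, so the feasible region is empty.

infeasible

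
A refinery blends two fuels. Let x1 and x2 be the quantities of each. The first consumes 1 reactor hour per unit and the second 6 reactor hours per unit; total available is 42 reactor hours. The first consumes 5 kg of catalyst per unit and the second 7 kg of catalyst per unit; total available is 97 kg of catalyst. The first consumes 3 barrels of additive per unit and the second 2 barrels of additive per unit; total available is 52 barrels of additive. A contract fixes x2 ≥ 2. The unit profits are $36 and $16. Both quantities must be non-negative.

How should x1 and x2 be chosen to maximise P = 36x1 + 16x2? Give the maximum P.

Feasible corners and P = 36x1 + 16x2:
  (0, 7) → P = 112
  (0, 2) → P = 32
  (288/23, 113/23) → P = 12176/23
  (170/11, 31/11) → P = 6616/11
  (16, 2) → P = 608

The optimum lies where 3x1 + 2x2 = 52 and x2 = 2.
Solving simultaneously gives x1 = 16, x2 = 2.

x1 = 16, x2 = 2, maximum P = 608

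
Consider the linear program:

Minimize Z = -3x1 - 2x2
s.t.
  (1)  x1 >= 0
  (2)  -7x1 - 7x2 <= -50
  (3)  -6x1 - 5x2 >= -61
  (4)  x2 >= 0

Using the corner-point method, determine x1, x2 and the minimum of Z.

Corner points and Z = -3x1 - 2x2:
  (0, 50/7) → Z = -100/7
  (0, 61/5) → Z = -122/5
  (50/7, 0) → Z = -150/7
  (61/6, 0) → Z = -61/2

At the optimal vertex, -6x1 - 5x2 = -61 and x2 = 0.
Solving simultaneously gives x1 = 61/6, x2 = 0.

x1 = 61/6, x2 = 0, minimum Z = -61/2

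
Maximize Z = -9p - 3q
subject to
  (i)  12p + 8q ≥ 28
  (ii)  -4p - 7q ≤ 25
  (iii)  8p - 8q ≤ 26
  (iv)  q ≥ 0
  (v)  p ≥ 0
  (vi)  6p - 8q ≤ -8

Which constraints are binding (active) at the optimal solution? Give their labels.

Vertices and Z = -9p - 3q:
  (0, 7/2) → Z = -21/2
  (10/9, 11/6) → Z = -31/2
  (17, 55/4) → Z = -777/4
The feasible region is unbounded (it extends along (0, 1), (1, 1)), but Z strictly decreases along every unbounded feasible direction, so there is no improving ray and the maximum is attained at a vertex.

The maximum is at (0, 7/2). Substituting into each constraint, equality holds for (i) and (v); the remaining constraints have slack.

(i) and (v)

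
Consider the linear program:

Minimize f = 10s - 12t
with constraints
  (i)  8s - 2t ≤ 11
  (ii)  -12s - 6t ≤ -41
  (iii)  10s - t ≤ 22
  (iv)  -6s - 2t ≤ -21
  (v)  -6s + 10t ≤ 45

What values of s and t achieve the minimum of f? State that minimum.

s = 5/3, t = 11/2, minimum f = -148/3

Extreme points and f = 10s - 12t:
  (11/4, 11/2) → f = -77/2
  (16/7, 51/14) → f = -146/7
  (265/94, 291/47) → f = -2167/47
  (5/3, 11/2) → f = -148/3

At the optimal vertex, -6s - 2t = -21 and -6s + 10t = 45.
Solving simultaneously gives s = 5/3, t = 11/2.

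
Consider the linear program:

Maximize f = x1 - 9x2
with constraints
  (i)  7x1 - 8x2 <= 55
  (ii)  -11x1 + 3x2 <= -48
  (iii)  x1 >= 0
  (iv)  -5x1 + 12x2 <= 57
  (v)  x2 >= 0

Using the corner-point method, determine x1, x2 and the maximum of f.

Vertices and f = x1 - 9x2:
  (279/11, 337/22) → f = -225/2
  (55/7, 0) → f = 55/7
  (83/13, 289/39) → f = -784/13
  (48/11, 0) → f = 48/11

x1 = 55/7, x2 = 0, maximum f = 55/7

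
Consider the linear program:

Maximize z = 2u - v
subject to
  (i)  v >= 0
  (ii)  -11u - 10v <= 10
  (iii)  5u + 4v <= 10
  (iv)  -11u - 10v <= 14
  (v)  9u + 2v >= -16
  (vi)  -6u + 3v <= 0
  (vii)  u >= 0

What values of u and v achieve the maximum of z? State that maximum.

Extreme points and z = 2u - v:
  (2, 0) → z = 4
  (0, 0) → z = 0
  (10/13, 20/13) → z = 0

The binding constraints are v = 0 and 5u + 4v = 10.
Solving simultaneously gives u = 2, v = 0.

u = 2, v = 0, maximum z = 4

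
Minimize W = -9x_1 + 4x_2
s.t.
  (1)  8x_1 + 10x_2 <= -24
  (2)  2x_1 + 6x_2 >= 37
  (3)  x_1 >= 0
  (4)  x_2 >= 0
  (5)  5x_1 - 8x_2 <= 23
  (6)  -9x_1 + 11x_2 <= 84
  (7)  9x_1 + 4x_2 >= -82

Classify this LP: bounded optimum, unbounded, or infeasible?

The boundaries 2x_1 + 6x_2 = 37 and x_1 = 0 meet at (0, 37/6), but that point violates 8x_1 + 10x_2 ≤ -24. Every candidate vertex is excluded by some other constraint, so the feasible region is empty.

infeasible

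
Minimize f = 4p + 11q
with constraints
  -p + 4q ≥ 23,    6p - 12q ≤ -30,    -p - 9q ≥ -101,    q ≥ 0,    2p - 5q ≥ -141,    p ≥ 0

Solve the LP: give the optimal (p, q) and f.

p = 0, q = 23/4, minimum f = 253/4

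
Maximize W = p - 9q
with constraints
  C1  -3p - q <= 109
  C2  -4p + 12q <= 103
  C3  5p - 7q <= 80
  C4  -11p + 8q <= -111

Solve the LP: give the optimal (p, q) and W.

p = 137/37, q = -325/37, maximum W = 3062/37

Corner points and W = p - 9q:
  (1681/32, 835/32) → W = -2917/16
  (539/25, 1577/100) → W = -12037/100
  (137/37, -325/37) → W = 3062/37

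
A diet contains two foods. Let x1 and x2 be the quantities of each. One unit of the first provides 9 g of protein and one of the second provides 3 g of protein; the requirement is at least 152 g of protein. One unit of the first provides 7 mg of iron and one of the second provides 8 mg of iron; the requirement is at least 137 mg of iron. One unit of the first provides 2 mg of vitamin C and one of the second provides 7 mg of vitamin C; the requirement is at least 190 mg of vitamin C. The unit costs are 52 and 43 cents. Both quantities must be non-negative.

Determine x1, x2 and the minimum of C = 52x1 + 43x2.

x1 = 26/3, x2 = 74/3, minimum C = 4534/3

Feasible corners and C = 52x1 + 43x2:
  (0, 152/3) → C = 6536/3
  (95, 0) → C = 4940
  (26/3, 74/3) → C = 4534/3
The feasible region is unbounded (it extends along (0, 1), (1, 0)), but C strictly increases along every unbounded feasible direction, so there is no improving ray and the minimum is attained at a vertex.

The binding constraints are 9x1 + 3x2 = 152 and 2x1 + 7x2 = 190.
Solving simultaneously gives x1 = 26/3, x2 = 74/3.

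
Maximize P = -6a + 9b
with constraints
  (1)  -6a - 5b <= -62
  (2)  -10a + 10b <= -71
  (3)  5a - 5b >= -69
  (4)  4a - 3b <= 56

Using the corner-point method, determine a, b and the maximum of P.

a = 347/10, b = 138/5, maximum P = 201/5

Extreme points and P = -6a + 9b:
  (195/22, 97/55) → P = -2052/55
  (233/19, -44/19) → P = -1794/19
  (347/10, 138/5) → P = 201/5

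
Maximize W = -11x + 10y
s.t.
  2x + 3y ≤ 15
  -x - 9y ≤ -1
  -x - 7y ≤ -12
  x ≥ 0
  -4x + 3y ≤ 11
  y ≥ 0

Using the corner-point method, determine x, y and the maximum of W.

Feasible corners and W = -11x + 10y:
  (69/11, 9/11) → W = -669/11
  (2/3, 41/9) → W = 344/9
  (0, 12/7) → W = 120/7
  (0, 11/3) → W = 110/3

x = 2/3, y = 41/9, maximum W = 344/9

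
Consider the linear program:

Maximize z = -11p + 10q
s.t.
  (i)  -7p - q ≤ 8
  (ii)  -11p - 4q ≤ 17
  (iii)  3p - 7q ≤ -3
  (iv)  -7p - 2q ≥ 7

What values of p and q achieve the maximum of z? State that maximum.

Vertices and z = -11p + 10q:
  (-59/52, -3/52) → z = 619/52
  (-9/7, 1) → z = 169/7
  (-1, 0) → z = 11

The optimum lies where -7p - q = 8 and -7p - 2q = 7.
Solving simultaneously gives p = -9/7, q = 1.

p = -9/7, q = 1, maximum z = 169/7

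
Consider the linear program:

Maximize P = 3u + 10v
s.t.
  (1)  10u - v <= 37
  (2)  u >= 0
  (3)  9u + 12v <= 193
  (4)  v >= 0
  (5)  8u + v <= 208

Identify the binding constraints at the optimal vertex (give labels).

Extreme points and P = 3u + 10v:
  (637/129, 1597/129) → P = 17881/129
  (37/10, 0) → P = 111/10
  (0, 193/12) → P = 965/6
  (0, 0) → P = 0

The maximum is at (0, 193/12). Substituting into each constraint, equality holds for (2) and (3); the remaining constraints have slack.

(2) and (3)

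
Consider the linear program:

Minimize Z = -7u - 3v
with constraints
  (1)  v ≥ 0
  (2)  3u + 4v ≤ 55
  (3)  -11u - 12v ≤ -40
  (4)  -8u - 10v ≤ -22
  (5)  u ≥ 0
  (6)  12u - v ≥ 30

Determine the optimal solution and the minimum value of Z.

u = 55/3, v = 0, minimum Z = -385/3

Feasible corners and Z = -7u - 3v:
  (55/3, 0) → Z = -385/3
  (40/11, 0) → Z = -280/11
  (175/51, 190/17) → Z = -2935/51
  (80/31, 30/31) → Z = -650/31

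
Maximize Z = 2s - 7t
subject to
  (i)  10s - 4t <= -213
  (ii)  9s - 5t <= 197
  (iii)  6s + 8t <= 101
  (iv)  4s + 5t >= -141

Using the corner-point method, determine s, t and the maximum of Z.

s = -543/22, t = -93/11, maximum Z = 108/11

The optimum lies where 10s - 4t = -213 and 4s + 5t = -141.
Solving simultaneously gives s = -543/22, t = -93/11.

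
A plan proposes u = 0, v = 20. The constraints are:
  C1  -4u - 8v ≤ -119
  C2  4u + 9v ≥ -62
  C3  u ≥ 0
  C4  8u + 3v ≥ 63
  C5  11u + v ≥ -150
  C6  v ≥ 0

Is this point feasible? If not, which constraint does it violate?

not feasible — violates C4

Constraint C4: 8u + 3v = 60, which is not ≥ 63. All other constraints are satisfied.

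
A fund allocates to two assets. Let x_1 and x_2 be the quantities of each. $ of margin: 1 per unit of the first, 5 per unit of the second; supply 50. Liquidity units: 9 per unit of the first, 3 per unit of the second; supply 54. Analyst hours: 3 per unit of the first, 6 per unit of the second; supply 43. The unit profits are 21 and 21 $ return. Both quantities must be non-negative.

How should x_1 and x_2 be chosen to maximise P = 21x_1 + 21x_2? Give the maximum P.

x_1 = 13/3, x_2 = 5, maximum P = 196

Feasible corners and P = 21x_1 + 21x_2:
  (0, 0) → P = 0
  (0, 43/6) → P = 301/2
  (6, 0) → P = 126
  (13/3, 5) → P = 196

At the optimal vertex, 9x_1 + 3x_2 = 54 and 3x_1 + 6x_2 = 43.
Solving simultaneously gives x_1 = 13/3, x_2 = 5.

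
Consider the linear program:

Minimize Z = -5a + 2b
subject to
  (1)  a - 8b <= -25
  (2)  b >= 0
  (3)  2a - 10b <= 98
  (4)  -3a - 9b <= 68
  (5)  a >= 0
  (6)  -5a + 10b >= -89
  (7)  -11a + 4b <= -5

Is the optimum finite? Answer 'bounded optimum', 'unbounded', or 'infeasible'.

unbounded

From the feasible point (481/15, 107/15), moving in the direction (10, 5) keeps every constraint satisfied while Z decreases without bound.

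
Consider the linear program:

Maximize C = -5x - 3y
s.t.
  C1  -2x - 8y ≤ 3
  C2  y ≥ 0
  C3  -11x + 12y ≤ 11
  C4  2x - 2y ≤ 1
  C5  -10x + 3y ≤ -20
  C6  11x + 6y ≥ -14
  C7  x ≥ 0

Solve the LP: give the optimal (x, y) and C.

Feasible corners and C = -5x - 3y:
  (17, 33/2) → C = -269/2
  (91/29, 110/29) → C = -785/29
  (37/14, 15/7) → C = -275/14

The optimum lies where 2x - 2y = 1 and -10x + 3y = -20.
Solving simultaneously gives x = 37/14, y = 15/7.

x = 37/14, y = 15/7, maximum C = -275/14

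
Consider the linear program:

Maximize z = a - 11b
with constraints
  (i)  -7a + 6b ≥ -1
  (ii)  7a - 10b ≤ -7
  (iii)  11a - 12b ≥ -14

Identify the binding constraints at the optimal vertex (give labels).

(ii) and (iii)

Corner points and z = a - 11b:
  (13/7, 2) → z = -141/7
  (16/3, 109/18) → z = -1103/18
  (-28/13, -21/26) → z = 175/26

The maximum is at (-28/13, -21/26). Substituting into each constraint, equality holds for (ii) and (iii); the remaining constraints have slack.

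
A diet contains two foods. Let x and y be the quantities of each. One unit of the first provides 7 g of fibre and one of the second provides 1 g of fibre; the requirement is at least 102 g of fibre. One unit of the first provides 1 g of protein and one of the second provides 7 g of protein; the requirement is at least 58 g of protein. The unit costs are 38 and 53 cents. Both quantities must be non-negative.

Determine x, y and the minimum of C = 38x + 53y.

x = 41/3, y = 19/3, minimum C = 855

The feasible region is unbounded (it extends along (0, 1), (1, 0)), but C strictly increases along every unbounded feasible direction, so there is no improving ray and the minimum is attained at a vertex.

The optimum lies where 7x + y = 102 and x + 7y = 58.
Solving simultaneously gives x = 41/3, y = 19/3.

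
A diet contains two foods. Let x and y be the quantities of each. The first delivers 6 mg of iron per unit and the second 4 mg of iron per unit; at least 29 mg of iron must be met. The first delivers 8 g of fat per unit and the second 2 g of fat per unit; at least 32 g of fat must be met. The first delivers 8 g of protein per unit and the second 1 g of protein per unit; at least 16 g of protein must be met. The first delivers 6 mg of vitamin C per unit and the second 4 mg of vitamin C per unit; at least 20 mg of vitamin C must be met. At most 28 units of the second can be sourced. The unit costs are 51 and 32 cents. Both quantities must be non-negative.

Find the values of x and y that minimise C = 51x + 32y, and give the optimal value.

The feasible region is unbounded (it extends along (1, 0)), but C strictly increases along every unbounded feasible direction, so there is no improving ray and the minimum is attained at a vertex.

The optimum lies where 6x + 4y = 29 and 8x + 2y = 32.
Solving simultaneously gives x = 7/2, y = 2.

x = 7/2, y = 2, minimum C = 485/2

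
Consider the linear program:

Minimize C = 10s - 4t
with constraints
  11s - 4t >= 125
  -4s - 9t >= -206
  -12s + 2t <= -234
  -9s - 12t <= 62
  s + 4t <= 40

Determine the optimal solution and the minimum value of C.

s = 508/25, t = 123/25, minimum C = 4588/25

Extreme points and C = 10s - 4t:
  (464/7, -46/7) → C = 4824/7
  (1342/81, -475/27) → C = 19120/81
  (508/25, 123/25) → C = 4588/25
The feasible region is unbounded (it extends along (4, -3), (9, -4)), but C strictly increases along every unbounded feasible direction, so there is no improving ray and the minimum is attained at a vertex.

The optimum lies where -12s + 2t = -234 and s + 4t = 40.
Solving simultaneously gives s = 508/25, t = 123/25.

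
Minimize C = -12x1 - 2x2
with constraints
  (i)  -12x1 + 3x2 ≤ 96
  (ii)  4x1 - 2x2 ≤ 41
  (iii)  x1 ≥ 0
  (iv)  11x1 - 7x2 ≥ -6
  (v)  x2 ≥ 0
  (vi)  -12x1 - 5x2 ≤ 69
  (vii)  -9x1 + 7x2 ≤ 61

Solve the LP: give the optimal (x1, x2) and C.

x1 = 409/10, x2 = 613/10, minimum C = -3067/5

Vertices and C = -12x1 - 2x2:
  (41/4, 0) → C = -123
  (409/10, 613/10) → C = -3067/5
  (0, 6/7) → C = -12/7
  (0, 0) → C = 0
  (55/2, 617/14) → C = -2927/7

At the optimal vertex, 4x1 - 2x2 = 41 and -9x1 + 7x2 = 61.
Solving simultaneously gives x1 = 409/10, x2 = 613/10.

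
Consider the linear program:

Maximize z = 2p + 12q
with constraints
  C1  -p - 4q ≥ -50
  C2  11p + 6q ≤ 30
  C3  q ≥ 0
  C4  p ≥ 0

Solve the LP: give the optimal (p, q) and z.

Corner points and z = 2p + 12q:
  (30/11, 0) → z = 60/11
  (0, 5) → z = 60
  (0, 0) → z = 0

The optimum lies where 11p + 6q = 30 and p = 0.
Solving simultaneously gives p = 0, q = 5.

p = 0, q = 5, maximum z = 60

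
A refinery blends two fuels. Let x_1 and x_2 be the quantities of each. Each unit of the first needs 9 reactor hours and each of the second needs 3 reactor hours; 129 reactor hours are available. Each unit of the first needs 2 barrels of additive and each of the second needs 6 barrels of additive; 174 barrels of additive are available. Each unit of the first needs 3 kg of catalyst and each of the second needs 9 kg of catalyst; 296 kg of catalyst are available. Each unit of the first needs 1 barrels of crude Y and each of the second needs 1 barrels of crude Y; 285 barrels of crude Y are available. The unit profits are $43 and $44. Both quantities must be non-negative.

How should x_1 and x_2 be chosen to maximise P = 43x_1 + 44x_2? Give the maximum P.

x_1 = 21/4, x_2 = 109/4, maximum P = 5699/4

The binding constraints are 9x_1 + 3x_2 = 129 and 2x_1 + 6x_2 = 174.
Solving simultaneously gives x_1 = 21/4, x_2 = 109/4.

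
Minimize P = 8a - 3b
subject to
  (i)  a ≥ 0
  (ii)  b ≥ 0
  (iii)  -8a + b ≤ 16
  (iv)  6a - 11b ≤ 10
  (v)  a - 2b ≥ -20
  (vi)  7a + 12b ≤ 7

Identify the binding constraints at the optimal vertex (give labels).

Vertices and P = 8a - 3b:
  (0, 0) → P = 0
  (0, 7/12) → P = -7/4
  (1, 0) → P = 8

The minimum is at (0, 7/12). Substituting into each constraint, equality holds for (i) and (vi); the remaining constraints have slack.

(i) and (vi)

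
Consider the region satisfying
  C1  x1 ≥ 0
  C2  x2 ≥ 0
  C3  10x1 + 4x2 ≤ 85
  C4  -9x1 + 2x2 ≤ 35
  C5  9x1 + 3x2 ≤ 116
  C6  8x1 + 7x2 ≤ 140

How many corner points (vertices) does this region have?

5

Of the 15 pairwise boundary intersections, those satisfying every inequality are:
  (0, 0)
  (0, 35/2)
  (17/2, 0)
  (35/38, 360/19)
  (35/79, 1540/79)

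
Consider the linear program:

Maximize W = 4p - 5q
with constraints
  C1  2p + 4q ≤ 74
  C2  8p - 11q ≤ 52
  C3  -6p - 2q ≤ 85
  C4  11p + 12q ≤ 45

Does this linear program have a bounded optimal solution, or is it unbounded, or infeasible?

bounded optimum

Feasible corners and W = 4p - 5q:
  (-831/82, -496/41) → W = 818/41
  (1119/217, -212/217) → W = 5536/217
  (-111/5, 241/10) → W = -2093/10
The feasible region has finitely many vertices and no improving ray; the maximum is 5536/217 at (1119/217, -212/217).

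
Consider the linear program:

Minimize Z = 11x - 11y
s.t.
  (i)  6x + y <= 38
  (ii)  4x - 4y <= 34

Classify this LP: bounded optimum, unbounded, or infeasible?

unbounded

From the feasible point (93/14, -13/7), moving in the direction (-1, 6) keeps every constraint satisfied while Z decreases without bound.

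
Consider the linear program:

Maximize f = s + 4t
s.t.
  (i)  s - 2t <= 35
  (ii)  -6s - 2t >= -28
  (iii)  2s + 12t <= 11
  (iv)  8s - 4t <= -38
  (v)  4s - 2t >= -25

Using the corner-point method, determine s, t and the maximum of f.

Corner points and f = s + 4t:
  (-18, -53/2) → f = -124
  (-20, -55/2) → f = -130
  (-103/26, 41/26) → f = 61/26
  (-139/26, 47/26) → f = 49/26

The optimum lies where 2s + 12t = 11 and 8s - 4t = -38.
Solving simultaneously gives s = -103/26, t = 41/26.

s = -103/26, t = 41/26, maximum f = 61/26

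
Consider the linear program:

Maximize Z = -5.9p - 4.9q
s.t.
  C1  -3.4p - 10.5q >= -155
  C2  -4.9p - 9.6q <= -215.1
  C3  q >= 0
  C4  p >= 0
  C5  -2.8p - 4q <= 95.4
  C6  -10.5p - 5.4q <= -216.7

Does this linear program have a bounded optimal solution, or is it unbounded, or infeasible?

Vertices and Z = -5.9p - 4.9q:
  (2335/57, 256/171) → Z = -425839/1710
  (775/17, 0) → Z = -9145/34
  (2151/49, 0) → Z = -126909/490
The feasible region has finitely many vertices and no improving ray; the maximum is -425839/1710 at (2335/57, 256/171).

bounded optimum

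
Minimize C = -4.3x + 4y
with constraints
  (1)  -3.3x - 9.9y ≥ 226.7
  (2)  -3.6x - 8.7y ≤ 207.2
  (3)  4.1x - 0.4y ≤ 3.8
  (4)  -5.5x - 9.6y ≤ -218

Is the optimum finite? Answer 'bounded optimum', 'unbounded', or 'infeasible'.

infeasible

The boundaries -3.3x - 9.9y = 226.7 and -3.6x - 8.7y = 207.2 meet at (-2633/231, -4412/231), but that point violates -5.5x - 9.6y ≤ -218. Every candidate vertex is excluded by some other constraint, so the feasible region is empty.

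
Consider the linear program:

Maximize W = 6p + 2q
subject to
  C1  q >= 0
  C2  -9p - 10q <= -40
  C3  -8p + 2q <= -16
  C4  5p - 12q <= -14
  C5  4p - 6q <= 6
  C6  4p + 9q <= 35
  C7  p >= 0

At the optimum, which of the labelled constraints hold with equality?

Corner points and W = 6p + 2q:
  (110/43, 96/43) → W = 852/43
  (107/40, 27/10) → W = 429/20
  (98/31, 77/31) → W = 742/31

The maximum is at (98/31, 77/31). Substituting into each constraint, equality holds for C4 and C6; the remaining constraints have slack.

C4 and C6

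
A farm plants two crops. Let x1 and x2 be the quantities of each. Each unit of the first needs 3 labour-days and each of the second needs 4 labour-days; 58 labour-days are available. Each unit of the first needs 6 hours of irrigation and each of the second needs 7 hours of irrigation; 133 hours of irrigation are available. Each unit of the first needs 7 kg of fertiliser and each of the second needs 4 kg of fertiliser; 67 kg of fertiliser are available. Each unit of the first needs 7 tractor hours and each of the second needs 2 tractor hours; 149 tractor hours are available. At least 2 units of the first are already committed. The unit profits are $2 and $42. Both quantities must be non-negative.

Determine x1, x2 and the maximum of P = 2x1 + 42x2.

x1 = 2, x2 = 13, maximum P = 550

Corner points and P = 2x1 + 42x2:
  (67/7, 0) → P = 134/7
  (2, 0) → P = 4
  (9/4, 205/16) → P = 4341/8
  (2, 13) → P = 550

The binding constraints are 3x1 + 4x2 = 58 and x1 = 2.
Solving simultaneously gives x1 = 2, x2 = 13.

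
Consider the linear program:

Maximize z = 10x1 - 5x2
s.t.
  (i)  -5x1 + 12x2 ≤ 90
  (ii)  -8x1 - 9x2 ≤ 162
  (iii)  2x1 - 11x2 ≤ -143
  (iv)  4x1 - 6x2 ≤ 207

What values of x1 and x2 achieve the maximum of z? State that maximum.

Corner points and z = 10x1 - 5x2:
  (726/31, 535/31) → z = 4585/31
  (168, 155/2) → z = 2585/2
  (3135/32, 493/16) → z = 6605/8

The optimum lies where -5x1 + 12x2 = 90 and 4x1 - 6x2 = 207.
Solving simultaneously gives x1 = 168, x2 = 155/2.

x1 = 168, x2 = 155/2, maximum z = 2585/2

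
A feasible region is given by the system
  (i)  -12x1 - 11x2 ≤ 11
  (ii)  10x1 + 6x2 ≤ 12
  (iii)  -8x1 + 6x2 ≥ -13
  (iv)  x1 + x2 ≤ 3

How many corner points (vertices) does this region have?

4

The feasible vertices (each the meet of two boundaries and inside every other half-plane) are:
  (77/160, -61/40)
  (-44, 47)
  (25/18, -17/54)
  (-3/2, 9/2)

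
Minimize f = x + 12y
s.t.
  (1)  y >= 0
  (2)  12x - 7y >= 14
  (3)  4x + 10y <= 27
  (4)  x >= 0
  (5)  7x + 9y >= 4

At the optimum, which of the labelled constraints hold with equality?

Vertices and f = x + 12y:
  (7/6, 0) → f = 7/6
  (27/4, 0) → f = 27/4
  (329/148, 67/37) → f = 3545/148

The minimum is at (7/6, 0). Substituting into each constraint, equality holds for (1) and (2); the remaining constraints have slack.

(1) and (2)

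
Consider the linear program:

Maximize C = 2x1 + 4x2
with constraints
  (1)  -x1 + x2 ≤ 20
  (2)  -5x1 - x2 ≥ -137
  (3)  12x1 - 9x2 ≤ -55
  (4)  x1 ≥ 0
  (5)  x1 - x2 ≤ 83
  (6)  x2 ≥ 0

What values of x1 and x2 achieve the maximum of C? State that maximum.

Corner points and C = 2x1 + 4x2:
  (39/2, 79/2) → C = 197
  (0, 20) → C = 80
  (62/3, 101/3) → C = 176
  (0, 55/9) → C = 220/9

x1 = 39/2, x2 = 79/2, maximum C = 197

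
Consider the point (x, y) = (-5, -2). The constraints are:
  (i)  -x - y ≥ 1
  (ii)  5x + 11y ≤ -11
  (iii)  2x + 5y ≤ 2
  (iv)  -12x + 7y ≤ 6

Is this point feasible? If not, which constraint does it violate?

Constraint (iv): -12x + 7y = 46, which is not ≤ 6. All other constraints are satisfied.

not feasible — violates (iv)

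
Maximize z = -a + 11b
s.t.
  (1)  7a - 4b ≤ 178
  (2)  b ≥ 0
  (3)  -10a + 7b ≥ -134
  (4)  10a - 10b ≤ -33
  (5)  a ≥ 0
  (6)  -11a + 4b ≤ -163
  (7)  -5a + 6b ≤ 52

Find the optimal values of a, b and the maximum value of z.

a = 161/5, b = 71/2, maximum z = 3583/10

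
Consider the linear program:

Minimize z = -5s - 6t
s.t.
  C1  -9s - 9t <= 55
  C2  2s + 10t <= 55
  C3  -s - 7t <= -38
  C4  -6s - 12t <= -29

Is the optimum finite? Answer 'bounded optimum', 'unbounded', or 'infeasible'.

bounded optimum

Vertices and z = -5s - 6t:
  (5/4, 21/4) → z = -151/4
  (-185/18, 68/9) → z = 109/18
  (-253/30, 199/30) → z = 71/30
The feasible region has finitely many vertices and no improving ray; the minimum is -151/4 at (5/4, 21/4).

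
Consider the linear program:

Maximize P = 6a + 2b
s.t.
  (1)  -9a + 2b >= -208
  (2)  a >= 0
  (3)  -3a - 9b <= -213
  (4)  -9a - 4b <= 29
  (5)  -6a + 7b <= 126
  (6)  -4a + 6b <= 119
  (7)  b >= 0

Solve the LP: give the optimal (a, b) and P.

Corner points and P = 6a + 2b:
  (766/29, 431/29) → P = 5458/29
  (743/23, 1903/46) → P = 6361/23
  (119/25, 552/25) → P = 1818/25
  (77/8, 105/4) → P = 441/4

At the optimal vertex, -9a + 2b = -208 and -4a + 6b = 119.
Solving simultaneously gives a = 743/23, b = 1903/46.

a = 743/23, b = 1903/46, maximum P = 6361/23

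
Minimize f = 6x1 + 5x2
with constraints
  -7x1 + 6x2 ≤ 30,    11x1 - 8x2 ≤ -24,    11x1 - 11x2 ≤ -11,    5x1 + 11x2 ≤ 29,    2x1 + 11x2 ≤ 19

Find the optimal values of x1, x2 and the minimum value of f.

x1 = -24, x2 = -23, minimum f = -259

Extreme points and f = 6x1 + 5x2:
  (-24, -23) → f = -259
  (-216/89, 193/89) → f = -331/89
  (-16/3, -13/3) → f = -161/3
  (-112/137, 257/137) → f = 613/137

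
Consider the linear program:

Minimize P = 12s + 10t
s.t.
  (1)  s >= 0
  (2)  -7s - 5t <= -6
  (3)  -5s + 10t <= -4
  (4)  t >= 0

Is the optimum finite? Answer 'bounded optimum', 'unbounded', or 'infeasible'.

bounded optimum

Corner points and P = 12s + 10t:
  (16/19, 2/95) → P = 196/19
  (6/7, 0) → P = 72/7
The feasible region has finitely many vertices and no improving ray; the minimum is 72/7 at (6/7, 0).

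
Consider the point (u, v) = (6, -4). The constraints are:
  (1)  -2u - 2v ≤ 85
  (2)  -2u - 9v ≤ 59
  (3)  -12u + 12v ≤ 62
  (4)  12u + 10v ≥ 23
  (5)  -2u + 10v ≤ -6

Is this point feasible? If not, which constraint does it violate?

feasible

(1): -4 ≤ 85 ✓
(2): 24 ≤ 59 ✓
(3): -120 ≤ 62 ✓
(4): 32 ≥ 23 ✓
(5): -52 ≤ -6 ✓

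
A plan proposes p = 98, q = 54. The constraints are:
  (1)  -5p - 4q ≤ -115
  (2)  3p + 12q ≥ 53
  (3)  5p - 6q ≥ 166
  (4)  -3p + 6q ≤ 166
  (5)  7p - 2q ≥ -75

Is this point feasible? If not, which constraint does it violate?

(1): -706 ≤ -115 ✓
(2): 942 ≥ 53 ✓
(3): 166 ≥ 166 ✓
(4): 30 ≤ 166 ✓
(5): 578 ≥ -75 ✓

feasible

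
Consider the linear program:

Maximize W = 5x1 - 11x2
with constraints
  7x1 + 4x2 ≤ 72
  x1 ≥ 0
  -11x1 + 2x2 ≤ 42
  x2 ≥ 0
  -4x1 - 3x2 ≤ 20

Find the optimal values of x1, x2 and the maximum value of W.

x1 = 72/7, x2 = 0, maximum W = 360/7

The optimum lies where 7x1 + 4x2 = 72 and x2 = 0.
Solving simultaneously gives x1 = 72/7, x2 = 0.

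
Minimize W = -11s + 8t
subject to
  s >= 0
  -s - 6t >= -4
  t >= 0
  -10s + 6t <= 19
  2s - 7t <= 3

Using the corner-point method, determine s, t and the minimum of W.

s = 46/19, t = 5/19, minimum W = -466/19

Corner points and W = -11s + 8t:
  (0, 2/3) → W = 16/3
  (0, 0) → W = 0
  (46/19, 5/19) → W = -466/19
  (3/2, 0) → W = -33/2

The binding constraints are -s - 6t = -4 and 2s - 7t = 3.
Solving simultaneously gives s = 46/19, t = 5/19.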